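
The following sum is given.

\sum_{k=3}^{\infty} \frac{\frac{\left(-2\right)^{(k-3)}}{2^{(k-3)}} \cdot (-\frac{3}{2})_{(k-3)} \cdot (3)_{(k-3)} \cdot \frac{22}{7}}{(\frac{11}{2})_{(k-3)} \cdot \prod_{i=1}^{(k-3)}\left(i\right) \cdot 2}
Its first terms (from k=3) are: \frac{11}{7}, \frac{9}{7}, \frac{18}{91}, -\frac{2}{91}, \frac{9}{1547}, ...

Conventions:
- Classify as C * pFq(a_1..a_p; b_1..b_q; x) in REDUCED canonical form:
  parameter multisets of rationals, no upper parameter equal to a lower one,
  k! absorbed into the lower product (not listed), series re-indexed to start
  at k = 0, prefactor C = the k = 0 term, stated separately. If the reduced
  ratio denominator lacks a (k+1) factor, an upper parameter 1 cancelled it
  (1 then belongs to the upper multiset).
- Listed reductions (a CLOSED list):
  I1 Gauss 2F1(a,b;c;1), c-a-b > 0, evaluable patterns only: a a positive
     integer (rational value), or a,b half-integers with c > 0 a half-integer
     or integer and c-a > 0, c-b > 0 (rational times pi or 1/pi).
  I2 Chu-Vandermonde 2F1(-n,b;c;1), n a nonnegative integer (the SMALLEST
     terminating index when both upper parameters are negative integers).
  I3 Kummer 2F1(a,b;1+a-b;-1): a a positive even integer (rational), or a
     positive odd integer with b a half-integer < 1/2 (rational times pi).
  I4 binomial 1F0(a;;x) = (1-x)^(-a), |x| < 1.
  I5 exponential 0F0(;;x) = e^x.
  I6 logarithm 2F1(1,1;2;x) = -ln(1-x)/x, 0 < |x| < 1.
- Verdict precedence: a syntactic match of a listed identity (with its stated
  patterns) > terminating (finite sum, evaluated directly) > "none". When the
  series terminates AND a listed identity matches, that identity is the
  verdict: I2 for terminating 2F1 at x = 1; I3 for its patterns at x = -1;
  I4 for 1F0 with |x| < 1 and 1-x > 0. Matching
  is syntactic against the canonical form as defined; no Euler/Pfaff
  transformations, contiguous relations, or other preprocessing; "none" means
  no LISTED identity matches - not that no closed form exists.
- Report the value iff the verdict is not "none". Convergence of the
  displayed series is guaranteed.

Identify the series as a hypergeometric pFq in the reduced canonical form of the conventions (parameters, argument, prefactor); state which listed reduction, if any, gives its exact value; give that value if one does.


Canonical form: C = \frac{11}{7} times 2F1 with upper {-\frac{3}{2}, 3}, lower {\frac{11}{2}}, x = -1. Verdict: Kummer (I3) applies (x = -1; c = \frac{11}{2} equals 1+a-b for upper {-\frac{3}{2}, 3}: listed pattern). Sum: \frac{495}{512} \cdot \pi.

Key step: from the first term \frac{11}{7}: the product of the first k integers (C = 11/7) is k!.
Adjacent-term ratio: r(k) = -1 * (k-\frac{3}{2}) (k+3) / [(k+\frac{11}{2}) (k+1)] - poly over poly, x = -1 from leading terms; C = \frac{11}{7} at k = 0.


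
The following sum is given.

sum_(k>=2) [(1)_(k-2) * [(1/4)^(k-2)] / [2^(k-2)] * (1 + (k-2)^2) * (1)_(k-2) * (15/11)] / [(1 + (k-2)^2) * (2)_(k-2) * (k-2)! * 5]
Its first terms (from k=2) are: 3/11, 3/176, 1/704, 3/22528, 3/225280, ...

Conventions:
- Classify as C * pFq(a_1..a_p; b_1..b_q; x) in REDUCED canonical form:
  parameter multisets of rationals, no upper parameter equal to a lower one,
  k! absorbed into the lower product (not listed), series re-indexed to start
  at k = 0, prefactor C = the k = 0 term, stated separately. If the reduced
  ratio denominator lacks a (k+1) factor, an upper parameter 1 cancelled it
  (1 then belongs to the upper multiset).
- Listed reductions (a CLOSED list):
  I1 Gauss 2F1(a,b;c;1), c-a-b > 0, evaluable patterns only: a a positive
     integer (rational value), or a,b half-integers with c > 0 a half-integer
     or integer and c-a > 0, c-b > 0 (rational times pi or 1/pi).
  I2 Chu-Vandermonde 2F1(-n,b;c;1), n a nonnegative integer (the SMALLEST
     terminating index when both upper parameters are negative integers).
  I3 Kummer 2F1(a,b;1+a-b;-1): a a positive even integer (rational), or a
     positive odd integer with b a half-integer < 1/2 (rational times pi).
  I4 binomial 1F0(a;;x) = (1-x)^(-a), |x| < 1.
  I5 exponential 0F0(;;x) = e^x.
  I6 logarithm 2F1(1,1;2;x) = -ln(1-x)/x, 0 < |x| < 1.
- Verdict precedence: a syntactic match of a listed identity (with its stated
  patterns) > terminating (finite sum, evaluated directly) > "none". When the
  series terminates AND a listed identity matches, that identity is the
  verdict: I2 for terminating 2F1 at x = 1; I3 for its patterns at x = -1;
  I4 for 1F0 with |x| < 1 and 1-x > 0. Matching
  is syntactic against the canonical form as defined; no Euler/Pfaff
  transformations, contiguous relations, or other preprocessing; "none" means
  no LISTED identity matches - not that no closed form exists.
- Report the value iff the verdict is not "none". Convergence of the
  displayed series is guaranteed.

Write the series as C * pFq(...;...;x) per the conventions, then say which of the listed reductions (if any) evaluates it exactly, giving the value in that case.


At argument 1/8: a 2F1 with upper {1, 1}, lower {2}, scaled by C = 3/11. Verdict: the logarithmic series (I6) matches (the logarithm: parameters (1,1;2), x = 1/8). Hence: (-24/11) * ln(7/8).

Structural cue: with t_0 = 3/11, the two k-th powers (C = 3/11) combine into one argument.
Step ratio: r(k) = (1/8) * (k+1) (k+1) / [(k+2) (k+1)] - poly over poly, x = (1/8) from leading terms; C = 3/11 at k = 0.


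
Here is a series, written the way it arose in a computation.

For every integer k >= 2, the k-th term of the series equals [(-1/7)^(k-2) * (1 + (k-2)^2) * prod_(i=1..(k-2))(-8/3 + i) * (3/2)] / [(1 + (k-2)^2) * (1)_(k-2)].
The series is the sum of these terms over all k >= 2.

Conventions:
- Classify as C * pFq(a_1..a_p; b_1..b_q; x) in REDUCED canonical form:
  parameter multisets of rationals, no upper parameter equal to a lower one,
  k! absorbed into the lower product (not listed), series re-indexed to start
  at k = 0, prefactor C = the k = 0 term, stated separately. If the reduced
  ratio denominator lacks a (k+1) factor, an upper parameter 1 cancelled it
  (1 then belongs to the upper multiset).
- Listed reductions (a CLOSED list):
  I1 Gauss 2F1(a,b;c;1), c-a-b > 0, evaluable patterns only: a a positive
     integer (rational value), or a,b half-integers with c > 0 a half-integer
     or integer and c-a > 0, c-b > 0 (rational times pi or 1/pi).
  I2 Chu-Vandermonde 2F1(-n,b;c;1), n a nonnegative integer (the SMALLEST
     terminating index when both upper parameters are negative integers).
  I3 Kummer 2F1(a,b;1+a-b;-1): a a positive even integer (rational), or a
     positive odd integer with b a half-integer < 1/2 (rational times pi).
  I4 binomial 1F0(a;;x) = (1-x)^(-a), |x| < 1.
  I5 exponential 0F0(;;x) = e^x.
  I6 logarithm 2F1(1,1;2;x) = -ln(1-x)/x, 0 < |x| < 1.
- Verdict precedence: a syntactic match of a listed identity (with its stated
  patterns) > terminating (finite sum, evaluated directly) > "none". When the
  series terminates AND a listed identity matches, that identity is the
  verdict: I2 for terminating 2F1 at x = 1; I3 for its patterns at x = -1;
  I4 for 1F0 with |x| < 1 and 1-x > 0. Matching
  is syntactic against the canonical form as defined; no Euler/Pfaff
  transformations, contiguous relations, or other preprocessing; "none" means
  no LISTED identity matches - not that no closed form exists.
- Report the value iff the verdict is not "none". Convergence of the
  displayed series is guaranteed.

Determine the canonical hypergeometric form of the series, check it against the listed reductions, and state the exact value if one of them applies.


First insight: from the first term 3/2: the running product (C = 3/2, x = -1/7) telescopes to a rising factorial.
Ratio: r(k) = (-1/7) * (k-5/3) / [(k+1)] - rational; roots negated = parameters, x = (-1/7), C = 3/2.

Canonical form: C = 3/2 times 1F0 with upper {-5/3}, lower {-}, x = -1/7. Verdict: binomial (I4) fires (the 1F0 binomial series: exponent 5/3, x = -1/7). Sum: (3/2) * (8/7)^(5/3).


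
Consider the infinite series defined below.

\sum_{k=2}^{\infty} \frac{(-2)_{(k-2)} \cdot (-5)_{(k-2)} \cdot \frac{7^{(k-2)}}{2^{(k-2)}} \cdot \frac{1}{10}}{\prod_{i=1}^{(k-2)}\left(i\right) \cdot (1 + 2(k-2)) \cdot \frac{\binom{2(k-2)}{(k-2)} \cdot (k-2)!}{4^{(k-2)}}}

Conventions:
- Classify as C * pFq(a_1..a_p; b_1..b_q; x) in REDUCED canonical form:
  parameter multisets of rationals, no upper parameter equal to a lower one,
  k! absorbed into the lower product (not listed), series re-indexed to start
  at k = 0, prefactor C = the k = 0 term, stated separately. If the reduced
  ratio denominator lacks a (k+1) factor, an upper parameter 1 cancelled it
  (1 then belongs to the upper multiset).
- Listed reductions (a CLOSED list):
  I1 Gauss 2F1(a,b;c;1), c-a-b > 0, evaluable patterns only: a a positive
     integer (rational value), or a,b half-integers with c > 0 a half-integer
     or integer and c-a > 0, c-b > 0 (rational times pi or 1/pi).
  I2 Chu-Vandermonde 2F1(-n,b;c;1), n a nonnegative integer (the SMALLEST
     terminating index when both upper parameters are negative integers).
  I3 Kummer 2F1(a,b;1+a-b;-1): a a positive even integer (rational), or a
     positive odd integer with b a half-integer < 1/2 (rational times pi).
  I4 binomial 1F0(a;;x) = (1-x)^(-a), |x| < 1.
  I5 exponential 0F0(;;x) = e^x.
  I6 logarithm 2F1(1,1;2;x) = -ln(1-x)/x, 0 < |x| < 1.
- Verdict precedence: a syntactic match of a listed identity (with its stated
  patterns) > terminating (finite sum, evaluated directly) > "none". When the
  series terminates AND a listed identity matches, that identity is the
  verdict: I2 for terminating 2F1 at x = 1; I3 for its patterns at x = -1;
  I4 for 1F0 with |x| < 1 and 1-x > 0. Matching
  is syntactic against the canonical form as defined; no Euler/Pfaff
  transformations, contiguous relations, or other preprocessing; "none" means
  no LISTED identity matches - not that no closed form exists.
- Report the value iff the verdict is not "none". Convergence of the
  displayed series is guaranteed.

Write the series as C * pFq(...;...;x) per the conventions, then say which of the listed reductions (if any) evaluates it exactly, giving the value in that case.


At argument \frac{7}{2}: a 2F1 with upper {-5, -2}, lower {\frac{3}{2}}, scaled by C = \frac{1}{10}. Verdict: terminating at k = 2: the factor (-2)_k kills every later term; summing the 3 survivors is exact. Sum: \frac{269}{30}.

Key step: t_0 = \frac{1}{10} here, and the two geometric factors (prefactor 1/10) combine into one argument.
Consecutive-term ratio: r(k) = \frac{7}{2} * (k-5) (k-2) / [(k+\frac{3}{2}) (k+1)] - rational in k, leading ratio \frac{7}{2}; with t_0 = \frac{1}{10}, classification follows.


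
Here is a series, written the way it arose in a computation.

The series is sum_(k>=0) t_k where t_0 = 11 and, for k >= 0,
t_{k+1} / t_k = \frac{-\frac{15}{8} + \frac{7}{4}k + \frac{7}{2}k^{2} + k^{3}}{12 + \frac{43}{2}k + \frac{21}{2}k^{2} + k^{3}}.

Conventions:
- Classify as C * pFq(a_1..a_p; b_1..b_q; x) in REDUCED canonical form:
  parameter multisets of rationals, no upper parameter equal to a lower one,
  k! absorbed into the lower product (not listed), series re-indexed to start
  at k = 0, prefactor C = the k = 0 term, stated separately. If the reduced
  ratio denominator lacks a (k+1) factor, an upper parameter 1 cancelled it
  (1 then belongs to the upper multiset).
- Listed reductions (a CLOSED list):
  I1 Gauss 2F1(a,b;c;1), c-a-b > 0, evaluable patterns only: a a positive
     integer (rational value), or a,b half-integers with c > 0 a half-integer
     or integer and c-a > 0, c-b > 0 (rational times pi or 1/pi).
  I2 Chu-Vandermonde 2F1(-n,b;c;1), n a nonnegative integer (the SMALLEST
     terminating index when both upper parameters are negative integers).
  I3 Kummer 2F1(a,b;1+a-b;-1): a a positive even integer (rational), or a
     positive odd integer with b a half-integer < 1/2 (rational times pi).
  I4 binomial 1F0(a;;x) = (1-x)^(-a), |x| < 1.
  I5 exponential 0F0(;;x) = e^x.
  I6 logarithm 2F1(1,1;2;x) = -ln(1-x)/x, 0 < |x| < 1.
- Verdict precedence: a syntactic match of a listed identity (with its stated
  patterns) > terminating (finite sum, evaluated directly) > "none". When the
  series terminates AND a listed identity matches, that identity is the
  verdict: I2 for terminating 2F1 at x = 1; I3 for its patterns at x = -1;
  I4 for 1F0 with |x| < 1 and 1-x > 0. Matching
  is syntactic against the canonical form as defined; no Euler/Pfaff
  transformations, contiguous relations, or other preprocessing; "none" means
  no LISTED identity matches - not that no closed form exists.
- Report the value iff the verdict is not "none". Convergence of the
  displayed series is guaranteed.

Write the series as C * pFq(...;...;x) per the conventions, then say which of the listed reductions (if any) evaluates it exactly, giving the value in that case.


The series (x = 1) is 2F1: upper {-\frac{1}{2}, \frac{5}{2}}, lower {8}, prefactor 11. Verdict at x = 1: Gauss's theorem I1 (half-integer case) matches (x = 1; upper {-\frac{1}{2}, \frac{5}{2}} half-integers, c = 8 in the evaluable pattern). Exact value: \frac{1048576}{36855} / \pi.

Key observation: t_0 being 11, roots of the ratio polynomials (prefactor 11) are the negated parameters.
Adjacent-term ratio: r(k) = 1 * (k-\frac{1}{2}) (k+\frac{5}{2}) / [(k+8) (k+1)] - rational in k, leading ratio 1; with t_0 = 11, classification follows.


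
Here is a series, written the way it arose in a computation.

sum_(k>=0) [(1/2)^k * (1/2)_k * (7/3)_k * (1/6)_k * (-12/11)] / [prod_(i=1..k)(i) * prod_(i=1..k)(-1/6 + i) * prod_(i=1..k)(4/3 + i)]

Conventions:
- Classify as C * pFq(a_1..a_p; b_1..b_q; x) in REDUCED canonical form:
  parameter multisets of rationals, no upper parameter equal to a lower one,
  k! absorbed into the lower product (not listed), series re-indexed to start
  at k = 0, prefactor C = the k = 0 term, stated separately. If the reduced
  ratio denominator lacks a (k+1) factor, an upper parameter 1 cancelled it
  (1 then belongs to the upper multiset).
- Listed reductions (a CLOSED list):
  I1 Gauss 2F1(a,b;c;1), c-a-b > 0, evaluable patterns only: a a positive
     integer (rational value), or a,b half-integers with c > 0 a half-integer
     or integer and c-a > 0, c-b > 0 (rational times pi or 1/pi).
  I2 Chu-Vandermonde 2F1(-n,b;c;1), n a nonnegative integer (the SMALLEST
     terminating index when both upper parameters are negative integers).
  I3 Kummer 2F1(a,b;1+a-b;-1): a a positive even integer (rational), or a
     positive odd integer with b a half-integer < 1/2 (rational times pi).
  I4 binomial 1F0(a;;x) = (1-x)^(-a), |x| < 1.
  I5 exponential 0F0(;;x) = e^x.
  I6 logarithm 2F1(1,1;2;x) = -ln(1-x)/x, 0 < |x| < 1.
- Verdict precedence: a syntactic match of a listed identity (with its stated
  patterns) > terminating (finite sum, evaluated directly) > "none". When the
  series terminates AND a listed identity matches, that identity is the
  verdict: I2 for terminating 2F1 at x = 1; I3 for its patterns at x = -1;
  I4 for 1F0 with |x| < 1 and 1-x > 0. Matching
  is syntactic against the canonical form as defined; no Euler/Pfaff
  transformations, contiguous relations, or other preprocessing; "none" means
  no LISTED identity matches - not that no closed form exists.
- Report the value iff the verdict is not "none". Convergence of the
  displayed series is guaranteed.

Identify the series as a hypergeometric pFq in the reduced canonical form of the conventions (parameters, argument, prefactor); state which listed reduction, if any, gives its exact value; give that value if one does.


Classification (C = -12/11): 2F1 with upper {1/6, 1/2}, lower {5/6}, argument x = 1/2. Verdict: none - at argument 1/2 the multisets {1/6, 1/2} ; {5/6} match no listed identity.

Key step: x = (1/2) and the lower running product (C = -12/11) is a rising factorial.
Adjacent-term ratio: r(k) = (1/2) * (k+1/6) (k+1/2) / [(k+5/6) (k+1)] ; factor over Q: parameters, x = (1/2), and C = -12/11.


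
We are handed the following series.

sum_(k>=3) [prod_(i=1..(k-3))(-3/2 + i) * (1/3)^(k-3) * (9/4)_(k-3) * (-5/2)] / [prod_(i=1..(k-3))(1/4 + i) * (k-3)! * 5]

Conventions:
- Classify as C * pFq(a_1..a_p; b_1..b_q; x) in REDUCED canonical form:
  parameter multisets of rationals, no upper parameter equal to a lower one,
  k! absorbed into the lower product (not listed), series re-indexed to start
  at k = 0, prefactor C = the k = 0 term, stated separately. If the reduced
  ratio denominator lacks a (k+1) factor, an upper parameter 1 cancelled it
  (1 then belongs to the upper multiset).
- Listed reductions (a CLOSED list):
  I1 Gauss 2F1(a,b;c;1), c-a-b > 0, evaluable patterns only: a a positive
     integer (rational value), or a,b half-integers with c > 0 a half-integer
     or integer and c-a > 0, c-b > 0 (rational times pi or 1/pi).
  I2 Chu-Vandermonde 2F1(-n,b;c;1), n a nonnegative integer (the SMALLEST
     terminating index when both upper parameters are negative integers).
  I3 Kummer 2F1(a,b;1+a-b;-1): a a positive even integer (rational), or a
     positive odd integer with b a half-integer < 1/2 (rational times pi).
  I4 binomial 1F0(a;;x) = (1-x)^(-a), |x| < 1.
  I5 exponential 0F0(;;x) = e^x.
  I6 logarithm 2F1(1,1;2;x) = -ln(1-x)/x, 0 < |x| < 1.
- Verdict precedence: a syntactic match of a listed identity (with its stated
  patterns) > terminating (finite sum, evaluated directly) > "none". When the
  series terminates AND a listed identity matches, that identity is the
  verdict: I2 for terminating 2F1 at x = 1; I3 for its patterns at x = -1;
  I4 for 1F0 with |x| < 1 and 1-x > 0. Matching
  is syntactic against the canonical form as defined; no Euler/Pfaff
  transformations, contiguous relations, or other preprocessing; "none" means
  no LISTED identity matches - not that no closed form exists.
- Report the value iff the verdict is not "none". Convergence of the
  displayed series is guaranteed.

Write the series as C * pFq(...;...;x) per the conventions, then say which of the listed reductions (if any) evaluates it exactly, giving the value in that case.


Canonical form: C = -1/2 times 2F1 with upper {-1/2, 9/4}, lower {5/4}, x = 1/3. Verdict: none - at argument 1/3 the multisets {-1/2, 9/4} ; {5/4} match no listed identity.

First insight: x = (1/3) and the lower running product (C = -1/2) is a rising factorial.
Ratio: r(k) = (1/3) * (k-1/2) (k+9/4) / [(k+5/4) (k+1)] - poly over poly, x = (1/3) from leading terms; C = -1/2 at k = 0.


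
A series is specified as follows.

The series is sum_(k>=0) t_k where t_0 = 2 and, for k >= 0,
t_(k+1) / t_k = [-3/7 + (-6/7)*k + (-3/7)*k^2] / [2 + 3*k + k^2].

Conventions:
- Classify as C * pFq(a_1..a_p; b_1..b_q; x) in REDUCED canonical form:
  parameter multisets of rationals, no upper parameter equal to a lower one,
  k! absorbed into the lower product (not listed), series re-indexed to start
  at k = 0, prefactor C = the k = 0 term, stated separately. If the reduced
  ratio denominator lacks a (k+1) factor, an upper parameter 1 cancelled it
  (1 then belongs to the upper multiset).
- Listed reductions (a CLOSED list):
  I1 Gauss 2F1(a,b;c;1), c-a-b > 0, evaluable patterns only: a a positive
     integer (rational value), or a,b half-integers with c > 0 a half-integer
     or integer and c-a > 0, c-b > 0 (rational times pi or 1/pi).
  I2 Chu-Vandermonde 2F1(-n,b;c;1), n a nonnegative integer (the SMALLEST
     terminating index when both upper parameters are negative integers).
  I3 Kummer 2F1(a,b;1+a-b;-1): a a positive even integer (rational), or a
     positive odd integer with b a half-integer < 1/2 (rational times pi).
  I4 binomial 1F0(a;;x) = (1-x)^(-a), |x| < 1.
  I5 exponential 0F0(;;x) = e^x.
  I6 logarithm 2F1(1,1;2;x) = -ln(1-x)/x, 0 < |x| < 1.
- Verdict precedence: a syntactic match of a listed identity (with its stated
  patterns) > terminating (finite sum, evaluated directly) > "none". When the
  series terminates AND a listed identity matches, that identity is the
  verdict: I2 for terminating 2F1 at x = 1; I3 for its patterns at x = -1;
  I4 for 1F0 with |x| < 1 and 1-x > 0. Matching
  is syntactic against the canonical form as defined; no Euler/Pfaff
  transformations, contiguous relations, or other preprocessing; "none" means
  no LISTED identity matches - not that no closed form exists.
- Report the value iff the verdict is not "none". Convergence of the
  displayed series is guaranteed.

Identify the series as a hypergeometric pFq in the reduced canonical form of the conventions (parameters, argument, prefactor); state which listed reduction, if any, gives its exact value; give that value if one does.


Classification (C = 2): 2F1 with upper {1, 1}, lower {2}, argument x = -3/7. Verdict: this is the I6 logarithm reduction (the logarithm: parameters (1,1;2), x = -3/7). Sum: (14/3) * ln(10/7).

Key step: with t_0 = 2, factor the ratio over Q (prefactor 2): negated roots = parameters.
Step ratio: r(k) = (-3/7) * (k+1) (k+1) / [(k+2) (k+1)] - poly over poly, x = (-3/7) from leading terms; C = 2 at k = 0.


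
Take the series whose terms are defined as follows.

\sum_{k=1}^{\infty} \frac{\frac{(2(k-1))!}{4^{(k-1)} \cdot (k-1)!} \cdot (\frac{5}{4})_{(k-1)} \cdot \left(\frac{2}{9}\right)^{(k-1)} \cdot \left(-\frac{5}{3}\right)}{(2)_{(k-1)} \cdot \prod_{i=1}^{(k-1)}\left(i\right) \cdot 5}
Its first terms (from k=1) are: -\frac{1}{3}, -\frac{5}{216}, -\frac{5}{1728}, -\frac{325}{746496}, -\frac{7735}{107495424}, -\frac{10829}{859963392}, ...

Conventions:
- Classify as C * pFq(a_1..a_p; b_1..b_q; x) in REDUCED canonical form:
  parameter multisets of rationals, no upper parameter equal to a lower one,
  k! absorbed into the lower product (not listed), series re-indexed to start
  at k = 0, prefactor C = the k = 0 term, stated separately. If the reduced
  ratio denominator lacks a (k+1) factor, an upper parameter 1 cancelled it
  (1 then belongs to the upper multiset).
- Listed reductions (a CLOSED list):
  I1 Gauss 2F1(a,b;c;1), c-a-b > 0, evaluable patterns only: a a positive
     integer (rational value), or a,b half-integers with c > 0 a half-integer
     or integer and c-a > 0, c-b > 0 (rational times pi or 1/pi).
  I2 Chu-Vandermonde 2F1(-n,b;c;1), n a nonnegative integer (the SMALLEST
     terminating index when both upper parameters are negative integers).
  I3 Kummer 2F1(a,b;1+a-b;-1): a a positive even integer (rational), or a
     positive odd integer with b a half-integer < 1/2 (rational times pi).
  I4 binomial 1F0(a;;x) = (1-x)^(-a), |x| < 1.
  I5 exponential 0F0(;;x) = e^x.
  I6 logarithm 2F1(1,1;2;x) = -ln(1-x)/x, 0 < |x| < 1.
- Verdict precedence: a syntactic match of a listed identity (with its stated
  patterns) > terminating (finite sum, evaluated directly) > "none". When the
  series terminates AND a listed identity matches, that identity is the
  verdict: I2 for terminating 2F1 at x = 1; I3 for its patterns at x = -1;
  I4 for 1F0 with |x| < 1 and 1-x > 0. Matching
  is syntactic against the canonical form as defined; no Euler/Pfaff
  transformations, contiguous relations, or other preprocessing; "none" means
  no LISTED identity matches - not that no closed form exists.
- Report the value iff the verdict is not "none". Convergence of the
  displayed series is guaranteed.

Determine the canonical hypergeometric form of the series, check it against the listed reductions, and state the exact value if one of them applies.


This is -\frac{1}{3} * 2F1(\frac{1}{2}, \frac{5}{4}; 2; \frac{2}{9}) in reduced canonical form. Verdict: none here - no I1-I6 shape fits x = \frac{2}{9} with lower {2}.

First insight: t_0 = -\frac{1}{3} here, and the constant factors (C = -1/3, x = 2/9) combine into one prefactor.
Ratio: r(k) = \frac{2}{9} * (k+\frac{1}{2}) (k+\frac{5}{4}) / [(k+2) (k+1)] - poly over poly, x = \frac{2}{9} from leading terms; C = -\frac{1}{3} at k = 0.


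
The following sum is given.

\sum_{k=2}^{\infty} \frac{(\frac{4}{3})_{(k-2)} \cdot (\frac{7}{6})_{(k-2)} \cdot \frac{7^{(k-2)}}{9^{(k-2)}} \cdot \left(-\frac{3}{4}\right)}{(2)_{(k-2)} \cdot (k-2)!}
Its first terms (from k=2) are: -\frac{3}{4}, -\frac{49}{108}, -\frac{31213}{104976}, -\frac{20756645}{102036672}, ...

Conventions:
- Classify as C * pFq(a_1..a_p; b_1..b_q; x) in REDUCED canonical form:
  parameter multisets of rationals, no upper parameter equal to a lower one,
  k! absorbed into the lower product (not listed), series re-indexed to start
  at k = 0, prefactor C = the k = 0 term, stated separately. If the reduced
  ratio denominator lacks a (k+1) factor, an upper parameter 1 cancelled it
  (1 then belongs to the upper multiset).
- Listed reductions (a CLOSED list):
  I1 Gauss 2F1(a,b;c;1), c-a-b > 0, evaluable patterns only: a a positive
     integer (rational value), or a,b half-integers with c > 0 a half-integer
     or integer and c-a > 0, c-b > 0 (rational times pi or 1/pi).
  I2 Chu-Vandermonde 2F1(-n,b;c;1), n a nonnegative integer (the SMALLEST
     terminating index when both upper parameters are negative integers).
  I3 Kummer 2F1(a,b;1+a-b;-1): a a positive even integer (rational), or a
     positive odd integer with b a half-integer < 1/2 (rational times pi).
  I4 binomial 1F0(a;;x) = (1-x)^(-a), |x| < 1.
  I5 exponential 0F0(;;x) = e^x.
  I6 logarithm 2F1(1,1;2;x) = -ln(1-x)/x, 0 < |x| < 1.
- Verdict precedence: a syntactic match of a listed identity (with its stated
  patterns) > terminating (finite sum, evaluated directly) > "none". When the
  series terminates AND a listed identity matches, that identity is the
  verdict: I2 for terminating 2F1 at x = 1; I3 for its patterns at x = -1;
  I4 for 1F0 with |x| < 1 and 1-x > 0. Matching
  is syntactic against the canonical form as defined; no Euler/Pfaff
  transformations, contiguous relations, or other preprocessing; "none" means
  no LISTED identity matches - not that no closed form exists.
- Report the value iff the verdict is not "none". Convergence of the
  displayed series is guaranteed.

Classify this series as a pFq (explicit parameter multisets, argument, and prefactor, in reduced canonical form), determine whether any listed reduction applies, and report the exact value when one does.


The series (x = \frac{7}{9}) is 2F1: upper {\frac{7}{6}, \frac{4}{3}}, lower {2}, prefactor -\frac{3}{4}. Verdict: none. No listed pattern accepts 2F1(\frac{7}{6}, \frac{4}{3}; 2; \frac{7}{9}).

Structural cue: with t_0 = -\frac{3}{4}, the two geometric factors (C = -3/4, x = 7/9) combine into one argument.
Adjacent-term ratio: r(k) = \frac{7}{9} * (k+\frac{7}{6}) (k+\frac{4}{3}) / [(k+2) (k+1)] - poly over poly, x = \frac{7}{9} from leading terms; C = -\frac{3}{4} at k = 0.


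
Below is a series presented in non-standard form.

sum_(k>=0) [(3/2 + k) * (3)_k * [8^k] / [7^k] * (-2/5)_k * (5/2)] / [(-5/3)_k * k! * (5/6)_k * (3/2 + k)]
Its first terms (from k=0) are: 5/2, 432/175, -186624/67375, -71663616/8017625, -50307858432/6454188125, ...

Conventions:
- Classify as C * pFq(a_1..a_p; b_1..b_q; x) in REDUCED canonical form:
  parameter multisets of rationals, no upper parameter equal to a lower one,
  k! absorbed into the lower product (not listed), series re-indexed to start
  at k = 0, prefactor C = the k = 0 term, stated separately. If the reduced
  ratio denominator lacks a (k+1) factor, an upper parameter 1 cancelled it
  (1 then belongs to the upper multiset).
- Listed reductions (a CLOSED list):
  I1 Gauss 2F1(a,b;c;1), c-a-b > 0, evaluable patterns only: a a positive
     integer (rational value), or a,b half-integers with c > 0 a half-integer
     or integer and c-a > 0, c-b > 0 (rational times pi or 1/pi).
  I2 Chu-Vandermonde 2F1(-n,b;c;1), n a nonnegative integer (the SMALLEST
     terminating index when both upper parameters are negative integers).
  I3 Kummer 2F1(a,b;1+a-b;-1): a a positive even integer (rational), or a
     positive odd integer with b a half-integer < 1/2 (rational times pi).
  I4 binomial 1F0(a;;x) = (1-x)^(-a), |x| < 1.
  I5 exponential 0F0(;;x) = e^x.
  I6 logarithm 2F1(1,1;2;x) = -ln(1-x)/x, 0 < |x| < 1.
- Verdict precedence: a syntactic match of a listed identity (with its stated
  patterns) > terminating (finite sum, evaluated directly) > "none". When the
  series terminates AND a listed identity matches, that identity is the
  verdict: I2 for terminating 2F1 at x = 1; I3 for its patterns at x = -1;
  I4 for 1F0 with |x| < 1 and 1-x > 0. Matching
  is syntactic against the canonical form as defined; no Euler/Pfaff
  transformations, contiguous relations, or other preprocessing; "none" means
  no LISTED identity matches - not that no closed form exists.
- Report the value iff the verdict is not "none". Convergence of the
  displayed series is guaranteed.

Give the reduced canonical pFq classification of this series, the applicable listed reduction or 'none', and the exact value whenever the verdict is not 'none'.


At argument 8/7: a 2F2 with upper {-2/5, 3}, lower {-5/3, 5/6}, scaled by C = 5/2. Verdict: none - this 2F2 at x = 8/7 matches no listed pattern, and upper {-2/5, 3} holds no stopper.

Key step: x = (8/7) and the two geometric factors (prefactor 5/2) combine into one argument.
Term ratio: r(k) = (8/7) * (k-2/5) (k+3) / [(k-5/3) (k+5/6) (k+1)] - rational in k, leading ratio (8/7); with t_0 = 5/2, classification follows.


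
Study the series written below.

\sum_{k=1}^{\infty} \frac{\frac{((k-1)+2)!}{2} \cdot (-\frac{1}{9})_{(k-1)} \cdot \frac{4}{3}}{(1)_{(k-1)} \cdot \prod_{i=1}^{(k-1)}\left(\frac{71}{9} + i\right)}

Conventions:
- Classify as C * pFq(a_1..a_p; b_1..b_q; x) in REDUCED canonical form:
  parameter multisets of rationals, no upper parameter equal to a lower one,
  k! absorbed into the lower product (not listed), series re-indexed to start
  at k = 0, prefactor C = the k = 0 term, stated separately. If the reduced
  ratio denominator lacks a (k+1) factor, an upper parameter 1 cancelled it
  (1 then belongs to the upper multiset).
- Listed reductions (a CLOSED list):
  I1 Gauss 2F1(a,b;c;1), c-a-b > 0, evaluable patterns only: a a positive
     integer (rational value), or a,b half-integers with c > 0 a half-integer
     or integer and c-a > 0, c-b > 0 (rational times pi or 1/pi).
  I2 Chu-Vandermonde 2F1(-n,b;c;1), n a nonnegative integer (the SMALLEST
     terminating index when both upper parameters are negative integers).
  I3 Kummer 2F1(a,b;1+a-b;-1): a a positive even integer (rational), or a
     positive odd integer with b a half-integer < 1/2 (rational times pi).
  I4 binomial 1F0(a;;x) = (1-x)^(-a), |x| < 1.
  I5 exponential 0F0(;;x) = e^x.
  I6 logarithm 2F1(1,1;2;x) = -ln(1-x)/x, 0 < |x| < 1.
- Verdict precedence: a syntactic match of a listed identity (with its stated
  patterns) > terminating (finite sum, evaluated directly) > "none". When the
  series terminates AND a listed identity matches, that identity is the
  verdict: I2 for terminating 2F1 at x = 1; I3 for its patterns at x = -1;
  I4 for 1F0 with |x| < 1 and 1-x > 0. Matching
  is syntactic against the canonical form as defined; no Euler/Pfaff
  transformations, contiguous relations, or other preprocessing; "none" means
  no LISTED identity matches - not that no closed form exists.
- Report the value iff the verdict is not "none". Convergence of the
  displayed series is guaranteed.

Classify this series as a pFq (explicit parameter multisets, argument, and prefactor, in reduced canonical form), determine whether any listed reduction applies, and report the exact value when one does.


First insight: t_0 being \frac{4}{3}, the lower running product (prefactor 4/3) is a rising factorial.
Step ratio: r(k) = 1 * (k-\frac{1}{9}) (k+3) / [(k+\frac{80}{9}) (k+1)] - rational in k. x = 1; t_0 = \frac{4}{3}; negate the roots.

x = 1 here; the reduced form reads 2F1, upper {-\frac{1}{9}, 3}, lower {\frac{80}{9}}, C = \frac{4}{3}. Verdict (x = 1): Gauss (I1, integer-parameter pattern) applies (x = 1: the Gamma ratio telescopes since c-a-b = 6 > 0 and a = 3 in Z>0). Hence: \frac{116653}{91854}.


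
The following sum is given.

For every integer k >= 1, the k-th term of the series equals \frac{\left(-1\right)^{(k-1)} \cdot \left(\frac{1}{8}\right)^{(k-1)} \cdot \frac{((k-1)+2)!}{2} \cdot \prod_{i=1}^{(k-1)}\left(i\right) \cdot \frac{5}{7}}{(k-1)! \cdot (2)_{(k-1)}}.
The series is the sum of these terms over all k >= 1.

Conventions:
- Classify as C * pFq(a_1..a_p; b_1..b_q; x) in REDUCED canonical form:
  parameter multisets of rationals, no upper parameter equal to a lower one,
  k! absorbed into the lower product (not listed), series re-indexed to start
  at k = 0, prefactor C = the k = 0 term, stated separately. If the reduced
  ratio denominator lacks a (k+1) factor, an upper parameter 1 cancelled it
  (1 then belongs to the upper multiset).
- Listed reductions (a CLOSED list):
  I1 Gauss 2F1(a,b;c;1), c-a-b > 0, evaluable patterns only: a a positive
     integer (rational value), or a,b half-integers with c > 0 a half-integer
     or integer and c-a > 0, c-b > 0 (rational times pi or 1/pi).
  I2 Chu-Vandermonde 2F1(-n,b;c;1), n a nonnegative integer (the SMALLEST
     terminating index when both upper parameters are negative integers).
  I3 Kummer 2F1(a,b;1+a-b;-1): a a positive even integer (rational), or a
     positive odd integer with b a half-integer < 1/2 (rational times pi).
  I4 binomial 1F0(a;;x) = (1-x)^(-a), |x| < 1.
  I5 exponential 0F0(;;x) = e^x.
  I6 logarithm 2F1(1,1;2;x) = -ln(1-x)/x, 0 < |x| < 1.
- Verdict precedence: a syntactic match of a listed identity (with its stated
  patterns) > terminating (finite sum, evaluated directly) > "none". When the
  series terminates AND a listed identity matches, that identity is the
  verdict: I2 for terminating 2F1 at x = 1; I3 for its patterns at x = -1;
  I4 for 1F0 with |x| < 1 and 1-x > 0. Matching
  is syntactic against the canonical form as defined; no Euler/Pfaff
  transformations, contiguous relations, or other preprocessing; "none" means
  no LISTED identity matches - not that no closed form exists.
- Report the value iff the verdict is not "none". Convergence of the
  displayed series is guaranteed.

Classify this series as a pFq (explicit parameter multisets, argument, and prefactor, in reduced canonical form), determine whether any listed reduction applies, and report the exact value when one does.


x = -\frac{1}{8} here; the reduced form reads 2F1, upper {1, 3}, lower {2}, C = \frac{5}{7}. Verdict: none. A 2F1 with upper {1, 3} fits none of I1-I6 at x = -\frac{1}{8}; the sum runs forever.

Key observation: from the first term \frac{5}{7}: the running product (prefactor 5/7) telescopes to a rising factorial.
Ratio: r(k) = -\frac{1}{8} * (k+1) (k+3) / [(k+2) (k+1)] - rational; roots negated = parameters, x = -\frac{1}{8}, C = \frac{5}{7}.


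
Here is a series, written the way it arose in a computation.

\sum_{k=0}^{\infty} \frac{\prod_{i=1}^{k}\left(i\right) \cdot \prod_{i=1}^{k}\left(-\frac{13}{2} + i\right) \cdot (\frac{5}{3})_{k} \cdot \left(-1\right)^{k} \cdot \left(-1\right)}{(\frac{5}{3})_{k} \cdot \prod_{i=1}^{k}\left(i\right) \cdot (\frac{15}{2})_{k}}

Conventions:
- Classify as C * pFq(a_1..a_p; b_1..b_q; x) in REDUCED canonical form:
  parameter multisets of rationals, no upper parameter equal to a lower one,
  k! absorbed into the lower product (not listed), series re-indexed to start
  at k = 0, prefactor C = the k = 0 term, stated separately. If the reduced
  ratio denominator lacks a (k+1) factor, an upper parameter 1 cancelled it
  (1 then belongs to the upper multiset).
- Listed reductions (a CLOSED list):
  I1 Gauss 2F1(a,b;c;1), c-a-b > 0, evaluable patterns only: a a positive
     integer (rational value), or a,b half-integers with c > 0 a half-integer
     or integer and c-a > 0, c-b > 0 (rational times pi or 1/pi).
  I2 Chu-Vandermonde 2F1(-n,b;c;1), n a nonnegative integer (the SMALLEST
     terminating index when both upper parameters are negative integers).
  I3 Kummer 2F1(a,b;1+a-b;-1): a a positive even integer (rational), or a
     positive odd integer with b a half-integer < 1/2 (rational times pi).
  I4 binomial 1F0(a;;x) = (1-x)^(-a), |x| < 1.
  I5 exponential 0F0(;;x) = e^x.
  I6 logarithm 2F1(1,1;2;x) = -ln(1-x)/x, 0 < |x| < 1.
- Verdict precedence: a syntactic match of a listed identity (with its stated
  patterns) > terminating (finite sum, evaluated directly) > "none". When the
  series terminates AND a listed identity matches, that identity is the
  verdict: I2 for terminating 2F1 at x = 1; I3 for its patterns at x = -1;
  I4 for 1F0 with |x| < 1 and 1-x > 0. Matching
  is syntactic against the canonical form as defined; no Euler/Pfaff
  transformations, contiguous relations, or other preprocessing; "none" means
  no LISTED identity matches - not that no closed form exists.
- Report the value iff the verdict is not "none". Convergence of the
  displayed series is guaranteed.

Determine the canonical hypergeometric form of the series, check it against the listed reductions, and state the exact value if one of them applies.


Canonical form: C = -1 times 2F1 with upper {-\frac{11}{2}, 1}, lower {\frac{15}{2}}, x = -1. Verdict: this is the Kummer evaluation I3 (x = -1; c = \frac{15}{2} equals 1+a-b for upper {-\frac{11}{2}, 1}: listed pattern). Its exact value is \left(-\frac{3003}{4096}\right) \cdot \pi.

Key observation: t_0 being -1, the running product (C = -1) telescopes to a rising factorial.
Ratio: r(k) = -1 * (k-\frac{11}{2}) (k+1) / [(k+\frac{15}{2}) (k+1)] - rational; roots negated = parameters, x = -1, C = -1.


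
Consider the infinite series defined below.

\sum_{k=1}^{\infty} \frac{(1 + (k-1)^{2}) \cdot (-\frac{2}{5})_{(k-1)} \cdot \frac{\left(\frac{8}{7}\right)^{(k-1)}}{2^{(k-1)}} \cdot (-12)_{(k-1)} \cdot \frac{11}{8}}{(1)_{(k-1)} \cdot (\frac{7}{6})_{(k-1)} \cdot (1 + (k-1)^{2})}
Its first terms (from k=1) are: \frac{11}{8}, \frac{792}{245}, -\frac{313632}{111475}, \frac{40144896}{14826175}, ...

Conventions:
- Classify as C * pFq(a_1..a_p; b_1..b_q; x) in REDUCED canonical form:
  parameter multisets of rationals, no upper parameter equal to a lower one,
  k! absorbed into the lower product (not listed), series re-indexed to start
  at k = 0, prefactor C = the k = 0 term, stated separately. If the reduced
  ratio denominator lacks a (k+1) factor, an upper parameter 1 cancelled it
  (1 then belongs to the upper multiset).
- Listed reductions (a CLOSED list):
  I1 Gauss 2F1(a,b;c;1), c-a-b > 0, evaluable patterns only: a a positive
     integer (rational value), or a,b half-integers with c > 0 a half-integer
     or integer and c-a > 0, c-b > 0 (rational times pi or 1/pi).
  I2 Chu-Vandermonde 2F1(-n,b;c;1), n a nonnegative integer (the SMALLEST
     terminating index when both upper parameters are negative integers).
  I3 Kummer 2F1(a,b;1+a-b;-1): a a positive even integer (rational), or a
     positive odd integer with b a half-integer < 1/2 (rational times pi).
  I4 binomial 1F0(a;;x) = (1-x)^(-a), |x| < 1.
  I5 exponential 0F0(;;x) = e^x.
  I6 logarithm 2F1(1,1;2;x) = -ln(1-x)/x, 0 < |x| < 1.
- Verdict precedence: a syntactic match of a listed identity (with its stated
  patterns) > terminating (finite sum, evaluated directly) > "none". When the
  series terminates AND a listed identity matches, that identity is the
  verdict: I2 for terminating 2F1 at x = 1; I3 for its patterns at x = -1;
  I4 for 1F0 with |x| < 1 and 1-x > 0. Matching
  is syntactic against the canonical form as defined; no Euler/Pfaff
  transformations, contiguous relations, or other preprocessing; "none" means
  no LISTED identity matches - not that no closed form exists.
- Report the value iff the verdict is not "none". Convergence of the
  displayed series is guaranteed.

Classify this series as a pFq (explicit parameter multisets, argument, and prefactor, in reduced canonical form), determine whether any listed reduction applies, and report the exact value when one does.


At argument \frac{4}{7}: a 2F1 with upper {-12, -\frac{2}{5}}, lower {\frac{7}{6}}, scaled by C = \frac{11}{8}. Verdict: terminating - no listed pattern fits, but -12 in the upper list cuts the series at k = 12; direct evaluation. Value: \frac{1941768487125755882081367782327308543}{601823215562726627192801025390625000}.

The tell: t_0 = \frac{11}{8} here, and the two k-th powers (C = 11/8, x = 4/7) combine into one argument.
Step ratio: r(k) = \frac{4}{7} * (k-12) (k-\frac{2}{5}) / [(k+\frac{7}{6}) (k+1)] - rational in k, leading ratio \frac{4}{7}; with t_0 = \frac{11}{8}, classification follows.


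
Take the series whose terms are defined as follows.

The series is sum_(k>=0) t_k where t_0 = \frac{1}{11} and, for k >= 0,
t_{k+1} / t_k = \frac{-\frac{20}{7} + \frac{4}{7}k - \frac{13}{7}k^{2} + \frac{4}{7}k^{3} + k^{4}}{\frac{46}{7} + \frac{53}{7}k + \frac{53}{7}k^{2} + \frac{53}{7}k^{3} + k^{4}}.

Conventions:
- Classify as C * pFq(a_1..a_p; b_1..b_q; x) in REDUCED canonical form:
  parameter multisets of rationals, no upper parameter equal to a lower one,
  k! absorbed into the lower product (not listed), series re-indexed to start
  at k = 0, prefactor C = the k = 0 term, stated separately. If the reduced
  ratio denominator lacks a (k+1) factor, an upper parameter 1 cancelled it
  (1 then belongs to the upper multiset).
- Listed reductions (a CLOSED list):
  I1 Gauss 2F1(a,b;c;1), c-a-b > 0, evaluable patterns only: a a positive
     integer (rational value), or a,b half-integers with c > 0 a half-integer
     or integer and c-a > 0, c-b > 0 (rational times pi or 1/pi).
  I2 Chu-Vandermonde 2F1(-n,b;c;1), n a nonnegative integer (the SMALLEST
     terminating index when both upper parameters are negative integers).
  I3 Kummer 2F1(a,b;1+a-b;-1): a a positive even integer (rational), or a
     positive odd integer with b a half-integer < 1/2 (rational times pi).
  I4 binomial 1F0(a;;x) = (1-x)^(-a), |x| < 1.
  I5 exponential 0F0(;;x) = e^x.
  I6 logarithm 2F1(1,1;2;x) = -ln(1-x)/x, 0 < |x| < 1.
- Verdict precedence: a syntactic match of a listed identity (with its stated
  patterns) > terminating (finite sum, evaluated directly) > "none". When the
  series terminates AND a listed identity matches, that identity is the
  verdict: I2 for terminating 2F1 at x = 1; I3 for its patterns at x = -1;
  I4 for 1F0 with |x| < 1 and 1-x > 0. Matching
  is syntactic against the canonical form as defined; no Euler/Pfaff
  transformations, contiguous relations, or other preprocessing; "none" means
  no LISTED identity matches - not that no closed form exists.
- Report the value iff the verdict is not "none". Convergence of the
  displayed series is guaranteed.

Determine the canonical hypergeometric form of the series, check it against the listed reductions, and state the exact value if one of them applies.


At argument 1: a 2F1 with upper {-\frac{10}{7}, 2}, lower {\frac{46}{7}}, scaled by C = \frac{1}{11}. Verdict at x = 1: the Gauss summation I1 matches (x = 1: the Gamma ratio telescopes since c-a-b = 6 > 0 and a = 2 in Z>0). Hence: \frac{208}{3773}.

First insight: with t_0 = \frac{1}{11}, cancel k^2 + 1 from the displayed ratio first; then C = 1/11.
Consecutive-term ratio: r(k) = 1 * (k-\frac{10}{7}) (k+2) / [(k+\frac{46}{7}) (k+1)] - rational; roots negated = parameters, x = 1, C = \frac{1}{11}.
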